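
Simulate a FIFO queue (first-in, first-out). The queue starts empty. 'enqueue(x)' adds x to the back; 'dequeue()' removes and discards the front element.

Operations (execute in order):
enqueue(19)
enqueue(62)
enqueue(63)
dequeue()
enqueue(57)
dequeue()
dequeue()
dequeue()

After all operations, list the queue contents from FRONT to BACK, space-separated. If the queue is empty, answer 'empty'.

Answer: empty

Derivation:
enqueue(19): [19]
enqueue(62): [19, 62]
enqueue(63): [19, 62, 63]
dequeue(): [62, 63]
enqueue(57): [62, 63, 57]
dequeue(): [63, 57]
dequeue(): [57]
dequeue(): []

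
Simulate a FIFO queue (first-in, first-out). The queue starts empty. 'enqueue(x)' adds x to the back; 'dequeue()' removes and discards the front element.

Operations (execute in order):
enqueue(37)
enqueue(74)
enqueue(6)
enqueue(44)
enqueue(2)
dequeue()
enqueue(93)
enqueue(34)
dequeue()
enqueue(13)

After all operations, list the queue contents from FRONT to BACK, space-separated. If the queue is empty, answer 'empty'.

enqueue(37): [37]
enqueue(74): [37, 74]
enqueue(6): [37, 74, 6]
enqueue(44): [37, 74, 6, 44]
enqueue(2): [37, 74, 6, 44, 2]
dequeue(): [74, 6, 44, 2]
enqueue(93): [74, 6, 44, 2, 93]
enqueue(34): [74, 6, 44, 2, 93, 34]
dequeue(): [6, 44, 2, 93, 34]
enqueue(13): [6, 44, 2, 93, 34, 13]

Answer: 6 44 2 93 34 13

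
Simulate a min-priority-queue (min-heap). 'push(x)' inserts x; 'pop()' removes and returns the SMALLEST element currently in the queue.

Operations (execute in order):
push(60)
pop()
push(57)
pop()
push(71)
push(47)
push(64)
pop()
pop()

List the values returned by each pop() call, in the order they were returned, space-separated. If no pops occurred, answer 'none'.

Answer: 60 57 47 64

Derivation:
push(60): heap contents = [60]
pop() → 60: heap contents = []
push(57): heap contents = [57]
pop() → 57: heap contents = []
push(71): heap contents = [71]
push(47): heap contents = [47, 71]
push(64): heap contents = [47, 64, 71]
pop() → 47: heap contents = [64, 71]
pop() → 64: heap contents = [71]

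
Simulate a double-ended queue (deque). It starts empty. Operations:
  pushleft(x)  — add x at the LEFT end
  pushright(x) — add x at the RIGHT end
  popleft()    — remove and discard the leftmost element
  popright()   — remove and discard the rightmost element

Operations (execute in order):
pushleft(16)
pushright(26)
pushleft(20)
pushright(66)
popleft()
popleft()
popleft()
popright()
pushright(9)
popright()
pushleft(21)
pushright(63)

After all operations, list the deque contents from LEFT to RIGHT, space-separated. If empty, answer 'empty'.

Answer: 21 63

Derivation:
pushleft(16): [16]
pushright(26): [16, 26]
pushleft(20): [20, 16, 26]
pushright(66): [20, 16, 26, 66]
popleft(): [16, 26, 66]
popleft(): [26, 66]
popleft(): [66]
popright(): []
pushright(9): [9]
popright(): []
pushleft(21): [21]
pushright(63): [21, 63]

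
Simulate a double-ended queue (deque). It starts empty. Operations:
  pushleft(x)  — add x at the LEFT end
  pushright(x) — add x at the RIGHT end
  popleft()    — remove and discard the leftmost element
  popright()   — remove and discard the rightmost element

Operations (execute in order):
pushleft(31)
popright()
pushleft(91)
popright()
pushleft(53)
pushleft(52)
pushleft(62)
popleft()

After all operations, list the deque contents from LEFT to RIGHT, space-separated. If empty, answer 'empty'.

pushleft(31): [31]
popright(): []
pushleft(91): [91]
popright(): []
pushleft(53): [53]
pushleft(52): [52, 53]
pushleft(62): [62, 52, 53]
popleft(): [52, 53]

Answer: 52 53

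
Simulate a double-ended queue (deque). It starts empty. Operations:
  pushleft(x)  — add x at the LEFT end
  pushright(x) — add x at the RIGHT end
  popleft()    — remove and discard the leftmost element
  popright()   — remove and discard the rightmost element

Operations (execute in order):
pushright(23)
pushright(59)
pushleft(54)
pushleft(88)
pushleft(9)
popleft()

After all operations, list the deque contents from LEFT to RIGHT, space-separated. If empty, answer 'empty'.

Answer: 88 54 23 59

Derivation:
pushright(23): [23]
pushright(59): [23, 59]
pushleft(54): [54, 23, 59]
pushleft(88): [88, 54, 23, 59]
pushleft(9): [9, 88, 54, 23, 59]
popleft(): [88, 54, 23, 59]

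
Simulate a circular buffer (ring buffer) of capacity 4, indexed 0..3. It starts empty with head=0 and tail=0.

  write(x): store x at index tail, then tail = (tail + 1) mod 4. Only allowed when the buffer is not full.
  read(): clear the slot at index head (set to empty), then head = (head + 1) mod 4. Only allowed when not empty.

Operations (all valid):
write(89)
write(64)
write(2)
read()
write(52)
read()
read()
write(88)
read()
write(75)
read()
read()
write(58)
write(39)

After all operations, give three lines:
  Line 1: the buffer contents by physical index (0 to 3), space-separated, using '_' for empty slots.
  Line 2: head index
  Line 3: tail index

write(89): buf=[89 _ _ _], head=0, tail=1, size=1
write(64): buf=[89 64 _ _], head=0, tail=2, size=2
write(2): buf=[89 64 2 _], head=0, tail=3, size=3
read(): buf=[_ 64 2 _], head=1, tail=3, size=2
write(52): buf=[_ 64 2 52], head=1, tail=0, size=3
read(): buf=[_ _ 2 52], head=2, tail=0, size=2
read(): buf=[_ _ _ 52], head=3, tail=0, size=1
write(88): buf=[88 _ _ 52], head=3, tail=1, size=2
read(): buf=[88 _ _ _], head=0, tail=1, size=1
write(75): buf=[88 75 _ _], head=0, tail=2, size=2
read(): buf=[_ 75 _ _], head=1, tail=2, size=1
read(): buf=[_ _ _ _], head=2, tail=2, size=0
write(58): buf=[_ _ 58 _], head=2, tail=3, size=1
write(39): buf=[_ _ 58 39], head=2, tail=0, size=2

Answer: _ _ 58 39
2
0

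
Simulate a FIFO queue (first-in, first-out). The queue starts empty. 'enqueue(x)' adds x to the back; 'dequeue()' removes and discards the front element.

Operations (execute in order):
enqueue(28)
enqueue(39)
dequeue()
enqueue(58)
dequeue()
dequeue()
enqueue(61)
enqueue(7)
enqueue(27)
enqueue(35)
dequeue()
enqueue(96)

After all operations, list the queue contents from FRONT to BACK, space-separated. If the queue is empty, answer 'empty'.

enqueue(28): [28]
enqueue(39): [28, 39]
dequeue(): [39]
enqueue(58): [39, 58]
dequeue(): [58]
dequeue(): []
enqueue(61): [61]
enqueue(7): [61, 7]
enqueue(27): [61, 7, 27]
enqueue(35): [61, 7, 27, 35]
dequeue(): [7, 27, 35]
enqueue(96): [7, 27, 35, 96]

Answer: 7 27 35 96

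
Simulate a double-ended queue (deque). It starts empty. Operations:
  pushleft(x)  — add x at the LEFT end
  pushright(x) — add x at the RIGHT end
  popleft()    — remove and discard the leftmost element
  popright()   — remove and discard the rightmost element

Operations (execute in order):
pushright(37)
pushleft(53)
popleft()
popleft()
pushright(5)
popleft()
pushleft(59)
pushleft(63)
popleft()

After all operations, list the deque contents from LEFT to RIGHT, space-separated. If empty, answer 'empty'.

pushright(37): [37]
pushleft(53): [53, 37]
popleft(): [37]
popleft(): []
pushright(5): [5]
popleft(): []
pushleft(59): [59]
pushleft(63): [63, 59]
popleft(): [59]

Answer: 59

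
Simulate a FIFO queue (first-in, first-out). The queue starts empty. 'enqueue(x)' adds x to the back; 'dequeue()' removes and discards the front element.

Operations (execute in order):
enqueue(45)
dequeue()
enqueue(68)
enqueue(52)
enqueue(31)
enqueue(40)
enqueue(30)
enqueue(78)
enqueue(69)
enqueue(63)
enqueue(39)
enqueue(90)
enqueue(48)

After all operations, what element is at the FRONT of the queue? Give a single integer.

Answer: 68

Derivation:
enqueue(45): queue = [45]
dequeue(): queue = []
enqueue(68): queue = [68]
enqueue(52): queue = [68, 52]
enqueue(31): queue = [68, 52, 31]
enqueue(40): queue = [68, 52, 31, 40]
enqueue(30): queue = [68, 52, 31, 40, 30]
enqueue(78): queue = [68, 52, 31, 40, 30, 78]
enqueue(69): queue = [68, 52, 31, 40, 30, 78, 69]
enqueue(63): queue = [68, 52, 31, 40, 30, 78, 69, 63]
enqueue(39): queue = [68, 52, 31, 40, 30, 78, 69, 63, 39]
enqueue(90): queue = [68, 52, 31, 40, 30, 78, 69, 63, 39, 90]
enqueue(48): queue = [68, 52, 31, 40, 30, 78, 69, 63, 39, 90, 48]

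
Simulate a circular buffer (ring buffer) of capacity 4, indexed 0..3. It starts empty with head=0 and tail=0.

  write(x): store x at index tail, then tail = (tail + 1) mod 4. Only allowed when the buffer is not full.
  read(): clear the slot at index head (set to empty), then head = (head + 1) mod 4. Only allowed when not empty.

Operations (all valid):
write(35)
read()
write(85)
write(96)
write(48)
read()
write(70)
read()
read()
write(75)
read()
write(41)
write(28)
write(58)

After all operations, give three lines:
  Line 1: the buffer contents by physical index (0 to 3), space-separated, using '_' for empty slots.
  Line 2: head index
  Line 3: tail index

write(35): buf=[35 _ _ _], head=0, tail=1, size=1
read(): buf=[_ _ _ _], head=1, tail=1, size=0
write(85): buf=[_ 85 _ _], head=1, tail=2, size=1
write(96): buf=[_ 85 96 _], head=1, tail=3, size=2
write(48): buf=[_ 85 96 48], head=1, tail=0, size=3
read(): buf=[_ _ 96 48], head=2, tail=0, size=2
write(70): buf=[70 _ 96 48], head=2, tail=1, size=3
read(): buf=[70 _ _ 48], head=3, tail=1, size=2
read(): buf=[70 _ _ _], head=0, tail=1, size=1
write(75): buf=[70 75 _ _], head=0, tail=2, size=2
read(): buf=[_ 75 _ _], head=1, tail=2, size=1
write(41): buf=[_ 75 41 _], head=1, tail=3, size=2
write(28): buf=[_ 75 41 28], head=1, tail=0, size=3
write(58): buf=[58 75 41 28], head=1, tail=1, size=4

Answer: 58 75 41 28
1
1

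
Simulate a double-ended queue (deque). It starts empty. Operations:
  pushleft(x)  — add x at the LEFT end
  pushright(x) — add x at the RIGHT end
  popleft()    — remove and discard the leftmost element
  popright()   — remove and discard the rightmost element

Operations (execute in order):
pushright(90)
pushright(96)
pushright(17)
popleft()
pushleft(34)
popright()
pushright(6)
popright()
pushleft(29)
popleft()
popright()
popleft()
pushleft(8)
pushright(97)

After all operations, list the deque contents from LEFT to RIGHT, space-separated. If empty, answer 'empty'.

Answer: 8 97

Derivation:
pushright(90): [90]
pushright(96): [90, 96]
pushright(17): [90, 96, 17]
popleft(): [96, 17]
pushleft(34): [34, 96, 17]
popright(): [34, 96]
pushright(6): [34, 96, 6]
popright(): [34, 96]
pushleft(29): [29, 34, 96]
popleft(): [34, 96]
popright(): [34]
popleft(): []
pushleft(8): [8]
pushright(97): [8, 97]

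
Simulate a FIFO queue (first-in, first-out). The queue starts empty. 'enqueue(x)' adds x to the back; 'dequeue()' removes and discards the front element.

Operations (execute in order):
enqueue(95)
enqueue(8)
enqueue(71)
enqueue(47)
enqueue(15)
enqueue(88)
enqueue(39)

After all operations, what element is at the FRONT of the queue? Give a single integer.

enqueue(95): queue = [95]
enqueue(8): queue = [95, 8]
enqueue(71): queue = [95, 8, 71]
enqueue(47): queue = [95, 8, 71, 47]
enqueue(15): queue = [95, 8, 71, 47, 15]
enqueue(88): queue = [95, 8, 71, 47, 15, 88]
enqueue(39): queue = [95, 8, 71, 47, 15, 88, 39]

Answer: 95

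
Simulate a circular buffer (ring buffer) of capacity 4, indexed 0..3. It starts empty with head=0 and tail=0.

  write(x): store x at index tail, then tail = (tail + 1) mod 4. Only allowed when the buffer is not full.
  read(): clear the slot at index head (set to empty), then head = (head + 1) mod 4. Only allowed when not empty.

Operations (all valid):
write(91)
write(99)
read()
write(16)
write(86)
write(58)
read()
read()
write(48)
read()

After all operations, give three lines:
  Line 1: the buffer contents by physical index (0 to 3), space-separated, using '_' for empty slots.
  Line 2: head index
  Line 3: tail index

Answer: 58 48 _ _
0
2

Derivation:
write(91): buf=[91 _ _ _], head=0, tail=1, size=1
write(99): buf=[91 99 _ _], head=0, tail=2, size=2
read(): buf=[_ 99 _ _], head=1, tail=2, size=1
write(16): buf=[_ 99 16 _], head=1, tail=3, size=2
write(86): buf=[_ 99 16 86], head=1, tail=0, size=3
write(58): buf=[58 99 16 86], head=1, tail=1, size=4
read(): buf=[58 _ 16 86], head=2, tail=1, size=3
read(): buf=[58 _ _ 86], head=3, tail=1, size=2
write(48): buf=[58 48 _ 86], head=3, tail=2, size=3
read(): buf=[58 48 _ _], head=0, tail=2, size=2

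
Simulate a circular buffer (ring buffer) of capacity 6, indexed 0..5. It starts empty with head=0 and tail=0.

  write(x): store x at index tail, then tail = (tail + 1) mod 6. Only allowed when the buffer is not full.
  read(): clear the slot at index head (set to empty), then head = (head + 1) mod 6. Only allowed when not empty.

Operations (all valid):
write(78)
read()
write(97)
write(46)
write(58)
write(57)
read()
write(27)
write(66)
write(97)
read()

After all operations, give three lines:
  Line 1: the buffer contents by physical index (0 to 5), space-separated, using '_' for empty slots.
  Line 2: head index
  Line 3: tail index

write(78): buf=[78 _ _ _ _ _], head=0, tail=1, size=1
read(): buf=[_ _ _ _ _ _], head=1, tail=1, size=0
write(97): buf=[_ 97 _ _ _ _], head=1, tail=2, size=1
write(46): buf=[_ 97 46 _ _ _], head=1, tail=3, size=2
write(58): buf=[_ 97 46 58 _ _], head=1, tail=4, size=3
write(57): buf=[_ 97 46 58 57 _], head=1, tail=5, size=4
read(): buf=[_ _ 46 58 57 _], head=2, tail=5, size=3
write(27): buf=[_ _ 46 58 57 27], head=2, tail=0, size=4
write(66): buf=[66 _ 46 58 57 27], head=2, tail=1, size=5
write(97): buf=[66 97 46 58 57 27], head=2, tail=2, size=6
read(): buf=[66 97 _ 58 57 27], head=3, tail=2, size=5

Answer: 66 97 _ 58 57 27
3
2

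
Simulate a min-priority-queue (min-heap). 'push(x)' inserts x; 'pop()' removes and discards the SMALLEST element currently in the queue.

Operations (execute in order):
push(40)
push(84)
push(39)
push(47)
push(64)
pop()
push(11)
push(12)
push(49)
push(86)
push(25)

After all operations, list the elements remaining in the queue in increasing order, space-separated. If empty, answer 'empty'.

push(40): heap contents = [40]
push(84): heap contents = [40, 84]
push(39): heap contents = [39, 40, 84]
push(47): heap contents = [39, 40, 47, 84]
push(64): heap contents = [39, 40, 47, 64, 84]
pop() → 39: heap contents = [40, 47, 64, 84]
push(11): heap contents = [11, 40, 47, 64, 84]
push(12): heap contents = [11, 12, 40, 47, 64, 84]
push(49): heap contents = [11, 12, 40, 47, 49, 64, 84]
push(86): heap contents = [11, 12, 40, 47, 49, 64, 84, 86]
push(25): heap contents = [11, 12, 25, 40, 47, 49, 64, 84, 86]

Answer: 11 12 25 40 47 49 64 84 86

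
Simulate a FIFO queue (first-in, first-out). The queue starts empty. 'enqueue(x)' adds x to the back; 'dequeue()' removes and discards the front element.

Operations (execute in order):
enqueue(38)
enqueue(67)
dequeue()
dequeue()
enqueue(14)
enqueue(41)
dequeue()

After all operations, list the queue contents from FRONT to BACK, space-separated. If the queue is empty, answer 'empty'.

Answer: 41

Derivation:
enqueue(38): [38]
enqueue(67): [38, 67]
dequeue(): [67]
dequeue(): []
enqueue(14): [14]
enqueue(41): [14, 41]
dequeue(): [41]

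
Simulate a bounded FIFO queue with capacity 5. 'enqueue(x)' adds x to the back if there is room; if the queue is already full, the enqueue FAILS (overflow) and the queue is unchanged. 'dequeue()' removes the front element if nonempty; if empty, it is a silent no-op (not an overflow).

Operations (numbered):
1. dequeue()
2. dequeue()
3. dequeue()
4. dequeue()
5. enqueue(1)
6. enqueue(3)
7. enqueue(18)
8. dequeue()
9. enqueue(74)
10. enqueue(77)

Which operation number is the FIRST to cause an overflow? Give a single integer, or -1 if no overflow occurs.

1. dequeue(): empty, no-op, size=0
2. dequeue(): empty, no-op, size=0
3. dequeue(): empty, no-op, size=0
4. dequeue(): empty, no-op, size=0
5. enqueue(1): size=1
6. enqueue(3): size=2
7. enqueue(18): size=3
8. dequeue(): size=2
9. enqueue(74): size=3
10. enqueue(77): size=4

Answer: -1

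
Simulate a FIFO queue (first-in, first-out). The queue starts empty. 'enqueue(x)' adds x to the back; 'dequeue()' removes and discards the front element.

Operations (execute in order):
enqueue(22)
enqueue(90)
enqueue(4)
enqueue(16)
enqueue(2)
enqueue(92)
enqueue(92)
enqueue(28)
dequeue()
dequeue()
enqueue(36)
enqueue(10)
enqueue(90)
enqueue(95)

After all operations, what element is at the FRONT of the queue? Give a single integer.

enqueue(22): queue = [22]
enqueue(90): queue = [22, 90]
enqueue(4): queue = [22, 90, 4]
enqueue(16): queue = [22, 90, 4, 16]
enqueue(2): queue = [22, 90, 4, 16, 2]
enqueue(92): queue = [22, 90, 4, 16, 2, 92]
enqueue(92): queue = [22, 90, 4, 16, 2, 92, 92]
enqueue(28): queue = [22, 90, 4, 16, 2, 92, 92, 28]
dequeue(): queue = [90, 4, 16, 2, 92, 92, 28]
dequeue(): queue = [4, 16, 2, 92, 92, 28]
enqueue(36): queue = [4, 16, 2, 92, 92, 28, 36]
enqueue(10): queue = [4, 16, 2, 92, 92, 28, 36, 10]
enqueue(90): queue = [4, 16, 2, 92, 92, 28, 36, 10, 90]
enqueue(95): queue = [4, 16, 2, 92, 92, 28, 36, 10, 90, 95]

Answer: 4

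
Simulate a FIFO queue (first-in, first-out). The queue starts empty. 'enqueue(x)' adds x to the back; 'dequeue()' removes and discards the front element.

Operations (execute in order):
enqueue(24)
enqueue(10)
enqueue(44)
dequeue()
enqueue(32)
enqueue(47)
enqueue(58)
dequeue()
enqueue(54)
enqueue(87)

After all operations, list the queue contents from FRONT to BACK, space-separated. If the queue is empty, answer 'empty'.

Answer: 44 32 47 58 54 87

Derivation:
enqueue(24): [24]
enqueue(10): [24, 10]
enqueue(44): [24, 10, 44]
dequeue(): [10, 44]
enqueue(32): [10, 44, 32]
enqueue(47): [10, 44, 32, 47]
enqueue(58): [10, 44, 32, 47, 58]
dequeue(): [44, 32, 47, 58]
enqueue(54): [44, 32, 47, 58, 54]
enqueue(87): [44, 32, 47, 58, 54, 87]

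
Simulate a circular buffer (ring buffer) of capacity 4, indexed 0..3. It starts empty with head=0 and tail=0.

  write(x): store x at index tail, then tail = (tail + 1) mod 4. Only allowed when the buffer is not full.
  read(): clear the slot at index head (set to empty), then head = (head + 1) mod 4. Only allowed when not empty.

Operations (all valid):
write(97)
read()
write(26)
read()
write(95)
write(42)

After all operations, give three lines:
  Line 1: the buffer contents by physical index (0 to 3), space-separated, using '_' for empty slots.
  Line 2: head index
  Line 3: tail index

write(97): buf=[97 _ _ _], head=0, tail=1, size=1
read(): buf=[_ _ _ _], head=1, tail=1, size=0
write(26): buf=[_ 26 _ _], head=1, tail=2, size=1
read(): buf=[_ _ _ _], head=2, tail=2, size=0
write(95): buf=[_ _ 95 _], head=2, tail=3, size=1
write(42): buf=[_ _ 95 42], head=2, tail=0, size=2

Answer: _ _ 95 42
2
0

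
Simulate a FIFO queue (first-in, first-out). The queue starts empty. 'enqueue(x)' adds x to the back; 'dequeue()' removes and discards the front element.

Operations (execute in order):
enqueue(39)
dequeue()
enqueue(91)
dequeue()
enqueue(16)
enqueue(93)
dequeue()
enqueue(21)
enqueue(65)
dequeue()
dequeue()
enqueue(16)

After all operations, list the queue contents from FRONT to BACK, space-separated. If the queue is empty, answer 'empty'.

Answer: 65 16

Derivation:
enqueue(39): [39]
dequeue(): []
enqueue(91): [91]
dequeue(): []
enqueue(16): [16]
enqueue(93): [16, 93]
dequeue(): [93]
enqueue(21): [93, 21]
enqueue(65): [93, 21, 65]
dequeue(): [21, 65]
dequeue(): [65]
enqueue(16): [65, 16]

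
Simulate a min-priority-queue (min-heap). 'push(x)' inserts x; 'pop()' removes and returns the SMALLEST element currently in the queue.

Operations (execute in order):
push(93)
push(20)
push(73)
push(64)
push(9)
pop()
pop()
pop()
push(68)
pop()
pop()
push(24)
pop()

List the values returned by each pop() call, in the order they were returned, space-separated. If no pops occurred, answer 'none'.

Answer: 9 20 64 68 73 24

Derivation:
push(93): heap contents = [93]
push(20): heap contents = [20, 93]
push(73): heap contents = [20, 73, 93]
push(64): heap contents = [20, 64, 73, 93]
push(9): heap contents = [9, 20, 64, 73, 93]
pop() → 9: heap contents = [20, 64, 73, 93]
pop() → 20: heap contents = [64, 73, 93]
pop() → 64: heap contents = [73, 93]
push(68): heap contents = [68, 73, 93]
pop() → 68: heap contents = [73, 93]
pop() → 73: heap contents = [93]
push(24): heap contents = [24, 93]
pop() → 24: heap contents = [93]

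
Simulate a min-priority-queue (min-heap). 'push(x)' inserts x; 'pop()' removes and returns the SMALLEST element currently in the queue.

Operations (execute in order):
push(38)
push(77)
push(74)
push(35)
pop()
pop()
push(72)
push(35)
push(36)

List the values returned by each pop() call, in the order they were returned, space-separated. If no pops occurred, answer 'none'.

push(38): heap contents = [38]
push(77): heap contents = [38, 77]
push(74): heap contents = [38, 74, 77]
push(35): heap contents = [35, 38, 74, 77]
pop() → 35: heap contents = [38, 74, 77]
pop() → 38: heap contents = [74, 77]
push(72): heap contents = [72, 74, 77]
push(35): heap contents = [35, 72, 74, 77]
push(36): heap contents = [35, 36, 72, 74, 77]

Answer: 35 38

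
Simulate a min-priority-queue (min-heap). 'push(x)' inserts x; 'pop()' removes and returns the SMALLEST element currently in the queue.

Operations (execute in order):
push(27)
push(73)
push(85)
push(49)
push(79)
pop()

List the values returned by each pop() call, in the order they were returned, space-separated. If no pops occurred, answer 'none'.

Answer: 27

Derivation:
push(27): heap contents = [27]
push(73): heap contents = [27, 73]
push(85): heap contents = [27, 73, 85]
push(49): heap contents = [27, 49, 73, 85]
push(79): heap contents = [27, 49, 73, 79, 85]
pop() → 27: heap contents = [49, 73, 79, 85]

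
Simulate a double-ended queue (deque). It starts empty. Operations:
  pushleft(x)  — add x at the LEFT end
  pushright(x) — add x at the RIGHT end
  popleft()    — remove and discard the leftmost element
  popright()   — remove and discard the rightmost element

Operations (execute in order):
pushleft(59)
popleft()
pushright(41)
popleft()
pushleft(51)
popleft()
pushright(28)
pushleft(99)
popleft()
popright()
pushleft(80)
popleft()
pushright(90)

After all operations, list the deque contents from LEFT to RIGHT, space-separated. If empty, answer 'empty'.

Answer: 90

Derivation:
pushleft(59): [59]
popleft(): []
pushright(41): [41]
popleft(): []
pushleft(51): [51]
popleft(): []
pushright(28): [28]
pushleft(99): [99, 28]
popleft(): [28]
popright(): []
pushleft(80): [80]
popleft(): []
pushright(90): [90]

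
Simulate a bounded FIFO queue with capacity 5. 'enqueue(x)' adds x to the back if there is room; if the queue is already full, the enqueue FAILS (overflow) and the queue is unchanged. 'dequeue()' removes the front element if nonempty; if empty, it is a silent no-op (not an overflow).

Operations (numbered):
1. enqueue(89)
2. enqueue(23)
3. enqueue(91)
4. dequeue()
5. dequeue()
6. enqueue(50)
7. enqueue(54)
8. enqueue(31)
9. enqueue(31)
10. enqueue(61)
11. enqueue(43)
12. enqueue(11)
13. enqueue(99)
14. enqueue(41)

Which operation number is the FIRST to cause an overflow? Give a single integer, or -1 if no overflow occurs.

1. enqueue(89): size=1
2. enqueue(23): size=2
3. enqueue(91): size=3
4. dequeue(): size=2
5. dequeue(): size=1
6. enqueue(50): size=2
7. enqueue(54): size=3
8. enqueue(31): size=4
9. enqueue(31): size=5
10. enqueue(61): size=5=cap → OVERFLOW (fail)
11. enqueue(43): size=5=cap → OVERFLOW (fail)
12. enqueue(11): size=5=cap → OVERFLOW (fail)
13. enqueue(99): size=5=cap → OVERFLOW (fail)
14. enqueue(41): size=5=cap → OVERFLOW (fail)

Answer: 10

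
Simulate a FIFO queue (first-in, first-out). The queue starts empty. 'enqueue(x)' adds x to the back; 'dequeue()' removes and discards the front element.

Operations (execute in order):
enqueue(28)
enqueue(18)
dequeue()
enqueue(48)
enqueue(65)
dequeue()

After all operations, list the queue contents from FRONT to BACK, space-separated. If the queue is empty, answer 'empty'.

enqueue(28): [28]
enqueue(18): [28, 18]
dequeue(): [18]
enqueue(48): [18, 48]
enqueue(65): [18, 48, 65]
dequeue(): [48, 65]

Answer: 48 65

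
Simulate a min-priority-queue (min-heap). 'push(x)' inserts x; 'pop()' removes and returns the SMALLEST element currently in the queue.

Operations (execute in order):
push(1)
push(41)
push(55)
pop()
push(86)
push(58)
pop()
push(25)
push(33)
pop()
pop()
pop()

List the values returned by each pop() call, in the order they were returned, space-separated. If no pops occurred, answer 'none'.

Answer: 1 41 25 33 55

Derivation:
push(1): heap contents = [1]
push(41): heap contents = [1, 41]
push(55): heap contents = [1, 41, 55]
pop() → 1: heap contents = [41, 55]
push(86): heap contents = [41, 55, 86]
push(58): heap contents = [41, 55, 58, 86]
pop() → 41: heap contents = [55, 58, 86]
push(25): heap contents = [25, 55, 58, 86]
push(33): heap contents = [25, 33, 55, 58, 86]
pop() → 25: heap contents = [33, 55, 58, 86]
pop() → 33: heap contents = [55, 58, 86]
pop() → 55: heap contents = [58, 86]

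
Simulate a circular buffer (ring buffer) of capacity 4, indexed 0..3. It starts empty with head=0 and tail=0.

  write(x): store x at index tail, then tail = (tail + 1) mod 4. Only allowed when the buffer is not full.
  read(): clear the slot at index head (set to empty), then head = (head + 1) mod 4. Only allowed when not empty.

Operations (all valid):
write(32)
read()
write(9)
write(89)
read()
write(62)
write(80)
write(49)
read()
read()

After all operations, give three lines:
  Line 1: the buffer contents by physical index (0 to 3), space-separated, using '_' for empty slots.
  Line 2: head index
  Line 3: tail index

write(32): buf=[32 _ _ _], head=0, tail=1, size=1
read(): buf=[_ _ _ _], head=1, tail=1, size=0
write(9): buf=[_ 9 _ _], head=1, tail=2, size=1
write(89): buf=[_ 9 89 _], head=1, tail=3, size=2
read(): buf=[_ _ 89 _], head=2, tail=3, size=1
write(62): buf=[_ _ 89 62], head=2, tail=0, size=2
write(80): buf=[80 _ 89 62], head=2, tail=1, size=3
write(49): buf=[80 49 89 62], head=2, tail=2, size=4
read(): buf=[80 49 _ 62], head=3, tail=2, size=3
read(): buf=[80 49 _ _], head=0, tail=2, size=2

Answer: 80 49 _ _
0
2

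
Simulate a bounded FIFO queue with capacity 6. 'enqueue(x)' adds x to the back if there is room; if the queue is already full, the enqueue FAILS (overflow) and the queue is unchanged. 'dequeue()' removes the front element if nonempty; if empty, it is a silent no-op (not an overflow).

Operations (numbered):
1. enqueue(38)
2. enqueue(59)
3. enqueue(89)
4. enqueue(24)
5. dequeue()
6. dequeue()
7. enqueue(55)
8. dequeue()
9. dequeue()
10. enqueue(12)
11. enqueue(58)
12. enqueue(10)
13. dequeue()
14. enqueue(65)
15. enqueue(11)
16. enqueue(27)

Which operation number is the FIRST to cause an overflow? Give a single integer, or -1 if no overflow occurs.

1. enqueue(38): size=1
2. enqueue(59): size=2
3. enqueue(89): size=3
4. enqueue(24): size=4
5. dequeue(): size=3
6. dequeue(): size=2
7. enqueue(55): size=3
8. dequeue(): size=2
9. dequeue(): size=1
10. enqueue(12): size=2
11. enqueue(58): size=3
12. enqueue(10): size=4
13. dequeue(): size=3
14. enqueue(65): size=4
15. enqueue(11): size=5
16. enqueue(27): size=6

Answer: -1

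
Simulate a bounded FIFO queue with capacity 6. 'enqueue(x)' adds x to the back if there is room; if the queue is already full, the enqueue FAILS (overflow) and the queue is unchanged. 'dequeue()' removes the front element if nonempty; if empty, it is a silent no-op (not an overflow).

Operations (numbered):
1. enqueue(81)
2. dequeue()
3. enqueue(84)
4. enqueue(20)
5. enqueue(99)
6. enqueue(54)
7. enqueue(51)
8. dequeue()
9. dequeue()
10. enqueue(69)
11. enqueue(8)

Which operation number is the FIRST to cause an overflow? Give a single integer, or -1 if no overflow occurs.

Answer: -1

Derivation:
1. enqueue(81): size=1
2. dequeue(): size=0
3. enqueue(84): size=1
4. enqueue(20): size=2
5. enqueue(99): size=3
6. enqueue(54): size=4
7. enqueue(51): size=5
8. dequeue(): size=4
9. dequeue(): size=3
10. enqueue(69): size=4
11. enqueue(8): size=5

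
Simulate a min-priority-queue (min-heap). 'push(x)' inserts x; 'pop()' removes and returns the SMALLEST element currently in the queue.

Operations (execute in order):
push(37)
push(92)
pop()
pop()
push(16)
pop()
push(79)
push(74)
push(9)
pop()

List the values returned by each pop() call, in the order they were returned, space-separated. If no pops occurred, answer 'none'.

push(37): heap contents = [37]
push(92): heap contents = [37, 92]
pop() → 37: heap contents = [92]
pop() → 92: heap contents = []
push(16): heap contents = [16]
pop() → 16: heap contents = []
push(79): heap contents = [79]
push(74): heap contents = [74, 79]
push(9): heap contents = [9, 74, 79]
pop() → 9: heap contents = [74, 79]

Answer: 37 92 16 9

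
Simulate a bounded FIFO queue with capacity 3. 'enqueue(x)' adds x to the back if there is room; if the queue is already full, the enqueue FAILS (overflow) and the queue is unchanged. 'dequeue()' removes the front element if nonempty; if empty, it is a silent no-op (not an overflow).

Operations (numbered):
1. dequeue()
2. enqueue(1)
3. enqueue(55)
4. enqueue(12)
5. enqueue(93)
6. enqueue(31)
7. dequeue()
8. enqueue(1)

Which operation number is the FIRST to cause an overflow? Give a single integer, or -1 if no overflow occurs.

1. dequeue(): empty, no-op, size=0
2. enqueue(1): size=1
3. enqueue(55): size=2
4. enqueue(12): size=3
5. enqueue(93): size=3=cap → OVERFLOW (fail)
6. enqueue(31): size=3=cap → OVERFLOW (fail)
7. dequeue(): size=2
8. enqueue(1): size=3

Answer: 5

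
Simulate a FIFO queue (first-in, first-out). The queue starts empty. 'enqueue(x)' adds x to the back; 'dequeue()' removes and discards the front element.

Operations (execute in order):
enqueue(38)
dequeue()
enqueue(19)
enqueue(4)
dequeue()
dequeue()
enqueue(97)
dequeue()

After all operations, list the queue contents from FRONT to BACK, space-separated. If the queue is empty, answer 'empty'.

enqueue(38): [38]
dequeue(): []
enqueue(19): [19]
enqueue(4): [19, 4]
dequeue(): [4]
dequeue(): []
enqueue(97): [97]
dequeue(): []

Answer: empty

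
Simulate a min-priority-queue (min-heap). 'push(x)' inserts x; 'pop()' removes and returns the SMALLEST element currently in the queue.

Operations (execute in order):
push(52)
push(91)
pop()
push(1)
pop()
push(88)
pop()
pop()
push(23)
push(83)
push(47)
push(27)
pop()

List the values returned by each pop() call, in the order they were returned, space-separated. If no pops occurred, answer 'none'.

push(52): heap contents = [52]
push(91): heap contents = [52, 91]
pop() → 52: heap contents = [91]
push(1): heap contents = [1, 91]
pop() → 1: heap contents = [91]
push(88): heap contents = [88, 91]
pop() → 88: heap contents = [91]
pop() → 91: heap contents = []
push(23): heap contents = [23]
push(83): heap contents = [23, 83]
push(47): heap contents = [23, 47, 83]
push(27): heap contents = [23, 27, 47, 83]
pop() → 23: heap contents = [27, 47, 83]

Answer: 52 1 88 91 23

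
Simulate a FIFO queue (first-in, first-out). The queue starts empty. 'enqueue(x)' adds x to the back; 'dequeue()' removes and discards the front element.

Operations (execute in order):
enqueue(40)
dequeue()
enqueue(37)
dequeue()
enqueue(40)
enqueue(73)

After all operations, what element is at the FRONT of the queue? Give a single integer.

enqueue(40): queue = [40]
dequeue(): queue = []
enqueue(37): queue = [37]
dequeue(): queue = []
enqueue(40): queue = [40]
enqueue(73): queue = [40, 73]

Answer: 40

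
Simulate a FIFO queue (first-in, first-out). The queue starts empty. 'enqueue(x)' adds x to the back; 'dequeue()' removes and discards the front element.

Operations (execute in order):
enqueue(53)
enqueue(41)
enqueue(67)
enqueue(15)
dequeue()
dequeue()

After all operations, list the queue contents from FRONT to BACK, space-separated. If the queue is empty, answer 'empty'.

Answer: 67 15

Derivation:
enqueue(53): [53]
enqueue(41): [53, 41]
enqueue(67): [53, 41, 67]
enqueue(15): [53, 41, 67, 15]
dequeue(): [41, 67, 15]
dequeue(): [67, 15]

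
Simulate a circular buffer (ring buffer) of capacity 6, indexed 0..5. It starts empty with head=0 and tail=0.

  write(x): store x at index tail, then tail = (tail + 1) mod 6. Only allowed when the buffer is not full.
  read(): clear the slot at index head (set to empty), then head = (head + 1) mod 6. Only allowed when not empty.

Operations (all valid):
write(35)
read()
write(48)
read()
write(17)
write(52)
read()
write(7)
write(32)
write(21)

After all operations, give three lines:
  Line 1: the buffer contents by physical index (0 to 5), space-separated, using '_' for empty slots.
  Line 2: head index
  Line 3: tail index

Answer: 21 _ _ 52 7 32
3
1

Derivation:
write(35): buf=[35 _ _ _ _ _], head=0, tail=1, size=1
read(): buf=[_ _ _ _ _ _], head=1, tail=1, size=0
write(48): buf=[_ 48 _ _ _ _], head=1, tail=2, size=1
read(): buf=[_ _ _ _ _ _], head=2, tail=2, size=0
write(17): buf=[_ _ 17 _ _ _], head=2, tail=3, size=1
write(52): buf=[_ _ 17 52 _ _], head=2, tail=4, size=2
read(): buf=[_ _ _ 52 _ _], head=3, tail=4, size=1
write(7): buf=[_ _ _ 52 7 _], head=3, tail=5, size=2
write(32): buf=[_ _ _ 52 7 32], head=3, tail=0, size=3
write(21): buf=[21 _ _ 52 7 32], head=3, tail=1, size=4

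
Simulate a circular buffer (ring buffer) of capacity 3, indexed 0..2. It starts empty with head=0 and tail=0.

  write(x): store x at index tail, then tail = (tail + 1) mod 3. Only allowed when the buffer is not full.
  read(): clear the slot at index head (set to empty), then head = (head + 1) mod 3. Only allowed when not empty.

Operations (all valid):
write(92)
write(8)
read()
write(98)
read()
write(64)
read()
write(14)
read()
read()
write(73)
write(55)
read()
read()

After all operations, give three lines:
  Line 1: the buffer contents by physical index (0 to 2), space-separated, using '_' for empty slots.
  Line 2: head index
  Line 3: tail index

write(92): buf=[92 _ _], head=0, tail=1, size=1
write(8): buf=[92 8 _], head=0, tail=2, size=2
read(): buf=[_ 8 _], head=1, tail=2, size=1
write(98): buf=[_ 8 98], head=1, tail=0, size=2
read(): buf=[_ _ 98], head=2, tail=0, size=1
write(64): buf=[64 _ 98], head=2, tail=1, size=2
read(): buf=[64 _ _], head=0, tail=1, size=1
write(14): buf=[64 14 _], head=0, tail=2, size=2
read(): buf=[_ 14 _], head=1, tail=2, size=1
read(): buf=[_ _ _], head=2, tail=2, size=0
write(73): buf=[_ _ 73], head=2, tail=0, size=1
write(55): buf=[55 _ 73], head=2, tail=1, size=2
read(): buf=[55 _ _], head=0, tail=1, size=1
read(): buf=[_ _ _], head=1, tail=1, size=0

Answer: _ _ _
1
1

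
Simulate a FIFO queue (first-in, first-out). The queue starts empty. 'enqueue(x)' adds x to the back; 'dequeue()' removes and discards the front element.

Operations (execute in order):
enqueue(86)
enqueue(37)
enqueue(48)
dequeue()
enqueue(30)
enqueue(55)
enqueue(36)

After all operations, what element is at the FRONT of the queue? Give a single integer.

enqueue(86): queue = [86]
enqueue(37): queue = [86, 37]
enqueue(48): queue = [86, 37, 48]
dequeue(): queue = [37, 48]
enqueue(30): queue = [37, 48, 30]
enqueue(55): queue = [37, 48, 30, 55]
enqueue(36): queue = [37, 48, 30, 55, 36]

Answer: 37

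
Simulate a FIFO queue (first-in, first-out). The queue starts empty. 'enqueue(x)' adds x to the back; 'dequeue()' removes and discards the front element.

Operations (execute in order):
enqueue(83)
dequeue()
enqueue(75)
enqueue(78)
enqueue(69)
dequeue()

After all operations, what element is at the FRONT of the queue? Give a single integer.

Answer: 78

Derivation:
enqueue(83): queue = [83]
dequeue(): queue = []
enqueue(75): queue = [75]
enqueue(78): queue = [75, 78]
enqueue(69): queue = [75, 78, 69]
dequeue(): queue = [78, 69]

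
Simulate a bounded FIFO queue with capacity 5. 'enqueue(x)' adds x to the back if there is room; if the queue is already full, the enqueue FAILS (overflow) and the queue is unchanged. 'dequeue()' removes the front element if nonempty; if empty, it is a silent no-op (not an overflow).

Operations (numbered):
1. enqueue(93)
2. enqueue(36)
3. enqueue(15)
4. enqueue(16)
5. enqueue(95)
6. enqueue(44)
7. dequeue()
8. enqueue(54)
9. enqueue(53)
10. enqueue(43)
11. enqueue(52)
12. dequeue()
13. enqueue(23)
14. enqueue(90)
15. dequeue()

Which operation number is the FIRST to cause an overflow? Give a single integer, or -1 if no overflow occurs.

1. enqueue(93): size=1
2. enqueue(36): size=2
3. enqueue(15): size=3
4. enqueue(16): size=4
5. enqueue(95): size=5
6. enqueue(44): size=5=cap → OVERFLOW (fail)
7. dequeue(): size=4
8. enqueue(54): size=5
9. enqueue(53): size=5=cap → OVERFLOW (fail)
10. enqueue(43): size=5=cap → OVERFLOW (fail)
11. enqueue(52): size=5=cap → OVERFLOW (fail)
12. dequeue(): size=4
13. enqueue(23): size=5
14. enqueue(90): size=5=cap → OVERFLOW (fail)
15. dequeue(): size=4

Answer: 6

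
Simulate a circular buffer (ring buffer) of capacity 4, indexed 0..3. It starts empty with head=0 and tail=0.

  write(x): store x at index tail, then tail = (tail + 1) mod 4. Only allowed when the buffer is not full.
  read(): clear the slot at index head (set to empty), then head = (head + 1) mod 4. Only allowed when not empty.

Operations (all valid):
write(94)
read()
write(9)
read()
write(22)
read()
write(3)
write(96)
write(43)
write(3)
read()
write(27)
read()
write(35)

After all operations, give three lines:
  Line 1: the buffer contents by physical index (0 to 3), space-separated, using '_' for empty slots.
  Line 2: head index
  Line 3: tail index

Answer: 35 43 3 27
1
1

Derivation:
write(94): buf=[94 _ _ _], head=0, tail=1, size=1
read(): buf=[_ _ _ _], head=1, tail=1, size=0
write(9): buf=[_ 9 _ _], head=1, tail=2, size=1
read(): buf=[_ _ _ _], head=2, tail=2, size=0
write(22): buf=[_ _ 22 _], head=2, tail=3, size=1
read(): buf=[_ _ _ _], head=3, tail=3, size=0
write(3): buf=[_ _ _ 3], head=3, tail=0, size=1
write(96): buf=[96 _ _ 3], head=3, tail=1, size=2
write(43): buf=[96 43 _ 3], head=3, tail=2, size=3
write(3): buf=[96 43 3 3], head=3, tail=3, size=4
read(): buf=[96 43 3 _], head=0, tail=3, size=3
write(27): buf=[96 43 3 27], head=0, tail=0, size=4
read(): buf=[_ 43 3 27], head=1, tail=0, size=3
write(35): buf=[35 43 3 27], head=1, tail=1, size=4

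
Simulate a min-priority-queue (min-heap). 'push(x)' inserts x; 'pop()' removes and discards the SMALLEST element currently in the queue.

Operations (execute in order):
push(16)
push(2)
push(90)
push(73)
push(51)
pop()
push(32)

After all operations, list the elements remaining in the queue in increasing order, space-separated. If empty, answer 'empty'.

Answer: 16 32 51 73 90

Derivation:
push(16): heap contents = [16]
push(2): heap contents = [2, 16]
push(90): heap contents = [2, 16, 90]
push(73): heap contents = [2, 16, 73, 90]
push(51): heap contents = [2, 16, 51, 73, 90]
pop() → 2: heap contents = [16, 51, 73, 90]
push(32): heap contents = [16, 32, 51, 73, 90]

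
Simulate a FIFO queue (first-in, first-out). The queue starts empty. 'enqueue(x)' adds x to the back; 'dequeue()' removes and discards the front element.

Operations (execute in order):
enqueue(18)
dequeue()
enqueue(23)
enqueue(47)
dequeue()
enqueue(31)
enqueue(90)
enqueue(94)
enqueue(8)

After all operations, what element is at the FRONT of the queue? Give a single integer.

Answer: 47

Derivation:
enqueue(18): queue = [18]
dequeue(): queue = []
enqueue(23): queue = [23]
enqueue(47): queue = [23, 47]
dequeue(): queue = [47]
enqueue(31): queue = [47, 31]
enqueue(90): queue = [47, 31, 90]
enqueue(94): queue = [47, 31, 90, 94]
enqueue(8): queue = [47, 31, 90, 94, 8]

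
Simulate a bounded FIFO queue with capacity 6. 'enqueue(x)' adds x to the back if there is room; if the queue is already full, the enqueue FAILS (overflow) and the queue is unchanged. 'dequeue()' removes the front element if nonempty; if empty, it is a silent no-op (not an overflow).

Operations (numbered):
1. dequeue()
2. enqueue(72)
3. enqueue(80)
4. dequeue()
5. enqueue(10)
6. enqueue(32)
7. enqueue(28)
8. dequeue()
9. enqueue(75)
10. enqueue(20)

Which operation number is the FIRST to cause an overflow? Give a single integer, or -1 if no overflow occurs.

1. dequeue(): empty, no-op, size=0
2. enqueue(72): size=1
3. enqueue(80): size=2
4. dequeue(): size=1
5. enqueue(10): size=2
6. enqueue(32): size=3
7. enqueue(28): size=4
8. dequeue(): size=3
9. enqueue(75): size=4
10. enqueue(20): size=5

Answer: -1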